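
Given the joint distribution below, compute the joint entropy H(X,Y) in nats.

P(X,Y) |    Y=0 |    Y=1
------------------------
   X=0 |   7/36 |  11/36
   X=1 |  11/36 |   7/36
1.3614 nats

Joint entropy is H(X,Y) = -Σ_{x,y} p(x,y) log p(x,y).

Summing over all non-zero entries:
H(X,Y) = -[7/36·log_e(7/36) + 11/36·log_e(11/36) + 11/36·log_e(11/36) + 7/36·log_e(7/36)]
H(X,Y) = 1.3614 nats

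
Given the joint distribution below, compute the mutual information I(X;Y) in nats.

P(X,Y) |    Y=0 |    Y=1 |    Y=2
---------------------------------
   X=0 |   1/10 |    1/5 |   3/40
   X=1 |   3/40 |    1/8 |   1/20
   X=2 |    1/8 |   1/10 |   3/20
0.0369 nats

Mutual information: I(X;Y) = H(X) + H(Y) - H(X,Y)

Marginals:
P(X) = (3/8, 1/4, 3/8), H(X) = 1.0822 nats
P(Y) = (3/10, 17/40, 11/40), H(Y) = 1.0799 nats

Joint entropy: H(X,Y) = 2.1252 nats

I(X;Y) = 1.0822 + 1.0799 - 2.1252 = 0.0369 nats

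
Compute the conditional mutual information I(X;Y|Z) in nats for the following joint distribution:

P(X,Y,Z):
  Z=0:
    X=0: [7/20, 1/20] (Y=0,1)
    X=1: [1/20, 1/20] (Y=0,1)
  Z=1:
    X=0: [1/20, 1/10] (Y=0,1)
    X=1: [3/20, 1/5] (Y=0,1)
0.0322 nats

Conditional mutual information: I(X;Y|Z) = H(X|Z) + H(Y|Z) - H(X,Y|Z)

H(Z) = 0.6931
H(X,Z) = 1.2488 → H(X|Z) = 0.5556
H(Y,Z) = 1.2799 → H(Y|Z) = 0.5867
H(X,Y,Z) = 1.8033 → H(X,Y|Z) = 1.1102

I(X;Y|Z) = 0.5556 + 0.5867 - 1.1102 = 0.0322 nats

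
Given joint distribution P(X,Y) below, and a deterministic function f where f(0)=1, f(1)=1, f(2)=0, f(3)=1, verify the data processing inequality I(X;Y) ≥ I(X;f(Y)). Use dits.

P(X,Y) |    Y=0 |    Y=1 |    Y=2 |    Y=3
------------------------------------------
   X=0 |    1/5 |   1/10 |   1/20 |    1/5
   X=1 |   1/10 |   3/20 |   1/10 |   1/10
I(X;Y) = 0.0185, I(X;f(Y)) = 0.0073, inequality holds: 0.0185 ≥ 0.0073

Data Processing Inequality: For any Markov chain X → Y → Z, we have I(X;Y) ≥ I(X;Z).

Here Z = f(Y) is a deterministic function of Y, forming X → Y → Z.

Original I(X;Y) = 0.0185 dits

After applying f:
P(X,Z) where Z=f(Y):
- P(X,Z=0) = P(X,Y=2)
- P(X,Z=1) = P(X,Y=0) + P(X,Y=1) + P(X,Y=3)

I(X;Z) = I(X;f(Y)) = 0.0073 dits

Verification: 0.0185 ≥ 0.0073 ✓

Information cannot be created by processing; the function f can only lose information about X.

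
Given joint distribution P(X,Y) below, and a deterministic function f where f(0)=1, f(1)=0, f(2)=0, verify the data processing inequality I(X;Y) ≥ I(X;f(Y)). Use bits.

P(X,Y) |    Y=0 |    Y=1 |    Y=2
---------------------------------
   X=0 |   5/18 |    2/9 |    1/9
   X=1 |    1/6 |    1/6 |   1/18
I(X;Y) = 0.0037, I(X;f(Y)) = 0.0005, inequality holds: 0.0037 ≥ 0.0005

Data Processing Inequality: For any Markov chain X → Y → Z, we have I(X;Y) ≥ I(X;Z).

Here Z = f(Y) is a deterministic function of Y, forming X → Y → Z.

Original I(X;Y) = 0.0037 bits

After applying f:
P(X,Z) where Z=f(Y):
- P(X,Z=0) = P(X,Y=1) + P(X,Y=2)
- P(X,Z=1) = P(X,Y=0)

I(X;Z) = I(X;f(Y)) = 0.0005 bits

Verification: 0.0037 ≥ 0.0005 ✓

Information cannot be created by processing; the function f can only lose information about X.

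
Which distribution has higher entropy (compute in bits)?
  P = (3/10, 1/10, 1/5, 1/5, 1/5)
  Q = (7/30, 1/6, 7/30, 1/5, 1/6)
Q

Computing entropies in bits:
H(P) = 2.2464
H(Q) = 2.3058

Distribution Q has higher entropy.

Intuition: The distribution closer to uniform (more spread out) has higher entropy.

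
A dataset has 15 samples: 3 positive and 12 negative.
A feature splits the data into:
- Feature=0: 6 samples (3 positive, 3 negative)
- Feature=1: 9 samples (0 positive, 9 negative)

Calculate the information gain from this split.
0.3219 bits

Information Gain = H(Y) - H(Y|Feature)

Before split:
P(positive) = 3/15 = 0.2000
H(Y) = 0.7219 bits

After split:
Feature=0: H = 1.0000 bits (weight = 6/15)
Feature=1: H = 0.0000 bits (weight = 9/15)
H(Y|Feature) = (6/15)×1.0000 + (9/15)×0.0000 = 0.4000 bits

Information Gain = 0.7219 - 0.4000 = 0.3219 bits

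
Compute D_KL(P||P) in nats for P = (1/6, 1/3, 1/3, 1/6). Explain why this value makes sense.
0.0000 nats

KL divergence satisfies the Gibbs inequality: D_KL(P||Q) ≥ 0 for all distributions P, Q.

D_KL(P||Q) = Σ p(x) log(p(x)/q(x))
Each term is p(x) × log_e(p(x)/p(x)) = p(x) × log_e(1) = 0, so the sum is 0.
D_KL(P||Q) = 0.0000 nats

When P = Q, the KL divergence is exactly 0, as there is no 'divergence' between identical distributions.

This non-negativity is a fundamental property: relative entropy cannot be negative because it measures how different Q is from P.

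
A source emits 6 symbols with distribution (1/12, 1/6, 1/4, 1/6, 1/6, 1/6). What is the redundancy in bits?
0.0629 bits

Redundancy measures how far a source is from maximum entropy:
R = H_max - H(X)

Maximum entropy for 6 symbols: H_max = log_2(6) = 2.5850 bits
Actual entropy: H(X) = 2.5221 bits
Redundancy: R = 2.5850 - 2.5221 = 0.0629 bits

This redundancy represents potential for compression: the source could be compressed by 0.0629 bits per symbol.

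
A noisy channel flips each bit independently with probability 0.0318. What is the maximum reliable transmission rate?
0.7967 bits

For a binary symmetric channel (BSC) with error probability p:
Capacity C = 1 - H(p) bits per symbol

where H(p) = -p log₂(p) - (1-p) log₂(1-p) is the binary entropy function.

H(0.0318) = 0.2033 bits
C = 1 - 0.2033 = 0.7967 bits per symbol

This means we can reliably transmit up to 0.7967 bits of information per channel use.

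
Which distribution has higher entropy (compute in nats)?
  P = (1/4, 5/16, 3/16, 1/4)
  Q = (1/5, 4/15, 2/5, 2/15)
P

Computing entropies in nats:
H(P) = 1.3705
H(Q) = 1.3095

Distribution P has higher entropy.

Intuition: The distribution closer to uniform (more spread out) has higher entropy.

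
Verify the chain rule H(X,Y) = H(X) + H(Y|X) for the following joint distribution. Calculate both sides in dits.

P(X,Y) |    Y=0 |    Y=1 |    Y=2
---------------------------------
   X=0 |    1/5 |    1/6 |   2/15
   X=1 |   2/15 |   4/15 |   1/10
H(X,Y) = 0.7559, H(X) = 0.3010, H(Y|X) = 0.4549 (all in dits)

Chain rule: H(X,Y) = H(X) + H(Y|X)

Left side — joint entropy directly:
H(X,Y) = -Σ p(x,y) log p(x,y) = 0.7559 dits

Right side — compute H(Y|X) from the conditional distributions:
P(X) = (1/2, 1/2), so H(X) = 0.3010 dits
H(Y|X) = Σ_x P(X=x) · H(Y|X=x):
  P(Y|X=0) = (2/5, 1/3, 4/15), H(Y|X=0) = 0.4713, weight P(X=0) = 1/2
  P(Y|X=1) = (4/15, 8/15, 1/5), H(Y|X=1) = 0.4385, weight P(X=1) = 1/2
H(Y|X) = 0.4549 dits

H(X) + H(Y|X) = 0.3010 + 0.4549 = 0.7559 dits

Both sides equal 0.7559 dits. ✓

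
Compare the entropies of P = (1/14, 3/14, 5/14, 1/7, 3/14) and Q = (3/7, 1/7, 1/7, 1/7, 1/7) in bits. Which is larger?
P

Computing entropies in bits:
H(P) = 2.1560
H(Q) = 2.1281

Distribution P has higher entropy.

Intuition: The distribution closer to uniform (more spread out) has higher entropy.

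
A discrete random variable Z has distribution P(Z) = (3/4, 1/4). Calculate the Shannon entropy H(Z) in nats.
0.5623 nats

Shannon entropy is H(X) = -Σ p(x) log p(x).

For P = (3/4, 1/4):
H = -3/4 × log_e(3/4) -1/4 × log_e(1/4)
H = 0.5623 nats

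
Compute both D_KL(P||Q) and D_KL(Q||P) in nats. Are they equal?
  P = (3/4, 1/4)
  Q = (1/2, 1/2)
D_KL(P||Q) = 0.1308, D_KL(Q||P) = 0.1438

KL divergence is not symmetric: D_KL(P||Q) ≠ D_KL(Q||P) in general.

D_KL(P||Q) = 0.1308 nats
D_KL(Q||P) = 0.1438 nats

No, they are not equal!

This asymmetry is why KL divergence is not a true distance metric.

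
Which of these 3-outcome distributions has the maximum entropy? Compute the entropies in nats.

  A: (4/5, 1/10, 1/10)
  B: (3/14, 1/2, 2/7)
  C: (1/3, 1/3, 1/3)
C

For a discrete distribution over n outcomes, entropy is maximized by the uniform distribution.

Computing entropies:
H(A) = 0.6390 nats
H(B) = 1.0346 nats
H(C) = 1.0986 nats

The uniform distribution (where all probabilities equal 1/3) achieves the maximum entropy of log_e(3) = 1.0986 nats.

Distribution C has the highest entropy.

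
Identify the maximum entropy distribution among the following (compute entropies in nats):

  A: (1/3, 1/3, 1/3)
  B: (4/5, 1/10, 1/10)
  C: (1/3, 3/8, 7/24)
A

For a discrete distribution over n outcomes, entropy is maximized by the uniform distribution.

Computing entropies:
H(A) = 1.0986 nats
H(B) = 0.6390 nats
H(C) = 1.0934 nats

The uniform distribution (where all probabilities equal 1/3) achieves the maximum entropy of log_e(3) = 1.0986 nats.

Distribution A has the highest entropy.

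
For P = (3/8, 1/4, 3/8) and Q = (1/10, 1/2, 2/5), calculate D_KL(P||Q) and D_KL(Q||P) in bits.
D_KL(P||Q) = 0.4302, D_KL(Q||P) = 0.3466

KL divergence is not symmetric: D_KL(P||Q) ≠ D_KL(Q||P) in general.

D_KL(P||Q) = 0.4302 bits
D_KL(Q||P) = 0.3466 bits

No, they are not equal!

This asymmetry is why KL divergence is not a true distance metric.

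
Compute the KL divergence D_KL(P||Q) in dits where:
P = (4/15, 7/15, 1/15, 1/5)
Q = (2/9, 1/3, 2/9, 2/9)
0.0453 dits

KL divergence: D_KL(P||Q) = Σ p(x) log(p(x)/q(x))

Computing term by term:
  x=0: 4/15 × log_10[(4/15)/(2/9)] = 4/15 × 0.0792 = 0.0211
  x=1: 7/15 × log_10[(7/15)/(1/3)] = 7/15 × 0.1461 = 0.0682
  x=2: 1/15 × log_10[(1/15)/(2/9)] = 1/15 × -0.5229 = -0.0349
  x=3: 1/5 × log_10[(1/5)/(2/9)] = 1/5 × -0.0458 = -0.0092

D_KL(P||Q) = 0.0453 dits

Note: KL divergence is always non-negative and equals 0 iff P = Q.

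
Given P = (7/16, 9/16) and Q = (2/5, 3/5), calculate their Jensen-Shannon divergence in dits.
0.0003 dits

Jensen-Shannon divergence is:
JSD(P||Q) = 0.5 × D_KL(P||M) + 0.5 × D_KL(Q||M)
where M = 0.5 × (P + Q) is the mixture distribution.

M = 0.5 × (7/16, 9/16) + 0.5 × (2/5, 3/5) = (0.41875, 0.58125)

D_KL(P||M) = 0.0003 dits
D_KL(Q||M) = 0.0003 dits

JSD(P||Q) = 0.5 × 0.0003 + 0.5 × 0.0003 = 0.0003 dits

Unlike KL divergence, JSD is symmetric and bounded: 0 ≤ JSD ≤ log(2).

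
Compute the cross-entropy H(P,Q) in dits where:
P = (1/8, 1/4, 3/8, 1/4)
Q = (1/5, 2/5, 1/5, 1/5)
0.6237 dits

Cross-entropy: H(P,Q) = -Σ p(x) log q(x)

Alternatively: H(P,Q) = H(P) + D_KL(P||Q)
H(P) = 0.5737 dits
D_KL(P||Q) = 0.0501 dits

H(P,Q) = 0.5737 + 0.0501 = 0.6237 dits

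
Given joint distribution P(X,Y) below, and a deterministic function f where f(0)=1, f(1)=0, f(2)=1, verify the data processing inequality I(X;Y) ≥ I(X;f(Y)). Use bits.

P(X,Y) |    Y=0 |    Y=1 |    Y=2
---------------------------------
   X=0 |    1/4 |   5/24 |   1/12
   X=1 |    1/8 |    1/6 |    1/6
I(X;Y) = 0.0494, I(X;f(Y)) = 0.0003, inequality holds: 0.0494 ≥ 0.0003

Data Processing Inequality: For any Markov chain X → Y → Z, we have I(X;Y) ≥ I(X;Z).

Here Z = f(Y) is a deterministic function of Y, forming X → Y → Z.

Original I(X;Y) = 0.0494 bits

After applying f:
P(X,Z) where Z=f(Y):
- P(X,Z=0) = P(X,Y=1)
- P(X,Z=1) = P(X,Y=0) + P(X,Y=2)

I(X;Z) = I(X;f(Y)) = 0.0003 bits

Verification: 0.0494 ≥ 0.0003 ✓

Information cannot be created by processing; the function f can only lose information about X.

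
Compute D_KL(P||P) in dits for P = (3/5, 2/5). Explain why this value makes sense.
0.0000 dits

KL divergence satisfies the Gibbs inequality: D_KL(P||Q) ≥ 0 for all distributions P, Q.

D_KL(P||Q) = Σ p(x) log(p(x)/q(x))
Each term is p(x) × log_10(p(x)/p(x)) = p(x) × log_10(1) = 0, so the sum is 0.
D_KL(P||Q) = 0.0000 dits

When P = Q, the KL divergence is exactly 0, as there is no 'divergence' between identical distributions.

This non-negativity is a fundamental property: relative entropy cannot be negative because it measures how different Q is from P.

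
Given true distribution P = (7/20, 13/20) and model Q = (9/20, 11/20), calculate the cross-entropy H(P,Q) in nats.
0.6681 nats

Cross-entropy: H(P,Q) = -Σ p(x) log q(x)

Alternatively: H(P,Q) = H(P) + D_KL(P||Q)
H(P) = 0.6474 nats
D_KL(P||Q) = 0.0206 nats

H(P,Q) = 0.6474 + 0.0206 = 0.6681 nats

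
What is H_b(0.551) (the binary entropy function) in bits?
0.9925 bits

The binary entropy function is:
H(p) = -p log(p) - (1-p) log(1-p)

H(0.551) = -0.551 × log_2(0.551) - 0.449 × log_2(0.449)
H(0.551) = 0.9925 bits

Note: Binary entropy is maximized at p=0.5 (H=1 bit) and minimized at p=0 or p=1 (H=0).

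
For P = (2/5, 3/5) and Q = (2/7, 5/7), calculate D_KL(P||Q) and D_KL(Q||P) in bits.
D_KL(P||Q) = 0.0432, D_KL(Q||P) = 0.0410

KL divergence is not symmetric: D_KL(P||Q) ≠ D_KL(Q||P) in general.

D_KL(P||Q) = 0.0432 bits
D_KL(Q||P) = 0.0410 bits

No, they are not equal!

This asymmetry is why KL divergence is not a true distance metric.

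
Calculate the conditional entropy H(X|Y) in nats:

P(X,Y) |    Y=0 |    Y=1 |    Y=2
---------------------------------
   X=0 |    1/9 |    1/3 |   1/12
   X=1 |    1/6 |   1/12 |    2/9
0.5745 nats

Using the chain rule: H(X|Y) = H(X,Y) - H(Y)

First, compute H(X,Y) = 1.6574 nats

Marginal P(Y) = (5/18, 5/12, 11/36)
H(Y) = 1.0829 nats

H(X|Y) = H(X,Y) - H(Y) = 1.6574 - 1.0829 = 0.5745 nats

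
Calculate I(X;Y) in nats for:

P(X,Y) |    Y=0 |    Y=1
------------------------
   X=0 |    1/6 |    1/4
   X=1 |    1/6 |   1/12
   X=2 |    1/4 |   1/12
0.0522 nats

Mutual information: I(X;Y) = H(X) + H(Y) - H(X,Y)

Marginals:
P(X) = (5/12, 1/4, 1/3), H(X) = 1.0776 nats
P(Y) = (7/12, 5/12), H(Y) = 0.6792 nats

Joint entropy: H(X,Y) = 1.7046 nats

I(X;Y) = 1.0776 + 0.6792 - 1.7046 = 0.0522 nats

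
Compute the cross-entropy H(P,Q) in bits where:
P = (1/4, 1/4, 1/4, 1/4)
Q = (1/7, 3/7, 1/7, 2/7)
2.1611 bits

Cross-entropy: H(P,Q) = -Σ p(x) log q(x)

Alternatively: H(P,Q) = H(P) + D_KL(P||Q)
H(P) = 2.0000 bits
D_KL(P||Q) = 0.1611 bits

H(P,Q) = 2.0000 + 0.1611 = 2.1611 bits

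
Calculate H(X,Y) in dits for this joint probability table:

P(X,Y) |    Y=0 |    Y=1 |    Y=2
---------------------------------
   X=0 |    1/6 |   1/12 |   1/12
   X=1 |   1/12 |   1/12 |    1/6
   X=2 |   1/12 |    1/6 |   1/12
0.9287 dits

Joint entropy is H(X,Y) = -Σ_{x,y} p(x,y) log p(x,y).

Summing over all non-zero entries:
H(X,Y) = -[1/6·log_10(1/6) + 1/12·log_10(1/12) + 1/12·log_10(1/12) + 1/12·log_10(1/12) + 1/12·log_10(1/12) + 1/6·log_10(1/6) + 1/12·log_10(1/12) + 1/6·log_10(1/6) + 1/12·log_10(1/12)]
H(X,Y) = 0.9287 dits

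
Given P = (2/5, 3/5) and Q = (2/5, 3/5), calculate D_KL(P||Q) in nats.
0.0000 nats

KL divergence: D_KL(P||Q) = Σ p(x) log(p(x)/q(x))

Computing term by term:
  x=0: 2/5 × log_e[(2/5)/(2/5)] = 2/5 × 0.0000 = 0.0000
  x=1: 3/5 × log_e[(3/5)/(3/5)] = 3/5 × 0.0000 = 0.0000

D_KL(P||Q) = 0.0000 nats

Note: KL divergence is always non-negative and equals 0 iff P = Q.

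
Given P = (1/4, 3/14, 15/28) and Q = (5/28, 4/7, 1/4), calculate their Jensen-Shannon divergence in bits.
0.1034 bits

Jensen-Shannon divergence is:
JSD(P||Q) = 0.5 × D_KL(P||M) + 0.5 × D_KL(Q||M)
where M = 0.5 × (P + Q) is the mixture distribution.

M = 0.5 × (1/4, 3/14, 15/28) + 0.5 × (5/28, 4/7, 1/4) = (3/14, 11/28, 11/28)

D_KL(P||M) = 0.1079 bits
D_KL(Q||M) = 0.0989 bits

JSD(P||Q) = 0.5 × 0.1079 + 0.5 × 0.0989 = 0.1034 bits

Unlike KL divergence, JSD is symmetric and bounded: 0 ≤ JSD ≤ log(2).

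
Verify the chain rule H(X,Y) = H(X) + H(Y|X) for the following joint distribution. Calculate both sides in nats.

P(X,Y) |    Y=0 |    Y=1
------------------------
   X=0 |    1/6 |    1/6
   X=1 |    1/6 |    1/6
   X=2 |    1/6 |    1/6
H(X,Y) = 1.7918, H(X) = 1.0986, H(Y|X) = 0.6931 (all in nats)

Chain rule: H(X,Y) = H(X) + H(Y|X)

Left side — joint entropy directly:
H(X,Y) = -Σ p(x,y) log p(x,y) = 1.7918 nats

Right side — compute H(Y|X) from the conditional distributions:
P(X) = (1/3, 1/3, 1/3), so H(X) = 1.0986 nats
H(Y|X) = Σ_x P(X=x) · H(Y|X=x):
  P(Y|X=0) = (1/2, 1/2), H(Y|X=0) = 0.6931, weight P(X=0) = 1/3
  P(Y|X=1) = (1/2, 1/2), H(Y|X=1) = 0.6931, weight P(X=1) = 1/3
  P(Y|X=2) = (1/2, 1/2), H(Y|X=2) = 0.6931, weight P(X=2) = 1/3
H(Y|X) = 0.6931 nats

H(X) + H(Y|X) = 1.0986 + 0.6931 = 1.7918 nats

Both sides equal 1.7918 nats. ✓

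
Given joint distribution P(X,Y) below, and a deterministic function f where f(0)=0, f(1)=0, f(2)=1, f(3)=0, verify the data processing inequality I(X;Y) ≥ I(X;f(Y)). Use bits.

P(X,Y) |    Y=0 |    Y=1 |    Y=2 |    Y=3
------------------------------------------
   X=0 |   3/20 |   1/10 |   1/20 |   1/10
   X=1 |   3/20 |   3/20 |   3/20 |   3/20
I(X;Y) = 0.0232, I(X;f(Y)) = 0.0177, inequality holds: 0.0232 ≥ 0.0177

Data Processing Inequality: For any Markov chain X → Y → Z, we have I(X;Y) ≥ I(X;Z).

Here Z = f(Y) is a deterministic function of Y, forming X → Y → Z.

Original I(X;Y) = 0.0232 bits

After applying f:
P(X,Z) where Z=f(Y):
- P(X,Z=0) = P(X,Y=0) + P(X,Y=1) + P(X,Y=3)
- P(X,Z=1) = P(X,Y=2)

I(X;Z) = I(X;f(Y)) = 0.0177 bits

Verification: 0.0232 ≥ 0.0177 ✓

Information cannot be created by processing; the function f can only lose information about X.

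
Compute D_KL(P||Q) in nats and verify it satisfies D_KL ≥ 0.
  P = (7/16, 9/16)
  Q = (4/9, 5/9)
0.0001 nats

KL divergence satisfies the Gibbs inequality: D_KL(P||Q) ≥ 0 for all distributions P, Q.

D_KL(P||Q) = Σ p(x) log(p(x)/q(x))
Term by term:
  x=0: 7/16 × log_e[(7/16)/(4/9)] = -0.0069
  x=1: 9/16 × log_e[(9/16)/(5/9)] = 0.0070
D_KL(P||Q) = 0.0001 nats

D_KL(P||Q) = 0.0001 ≥ 0 ✓

This non-negativity is a fundamental property: relative entropy cannot be negative because it measures how different Q is from P.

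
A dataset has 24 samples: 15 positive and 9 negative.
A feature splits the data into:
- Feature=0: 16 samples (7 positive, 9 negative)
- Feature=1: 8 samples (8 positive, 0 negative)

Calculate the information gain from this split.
0.2953 bits

Information Gain = H(Y) - H(Y|Feature)

Before split:
P(positive) = 15/24 = 0.6250
H(Y) = 0.9544 bits

After split:
Feature=0: H = 0.9887 bits (weight = 16/24)
Feature=1: H = 0.0000 bits (weight = 8/24)
H(Y|Feature) = (16/24)×0.9887 + (8/24)×0.0000 = 0.6591 bits

Information Gain = 0.9544 - 0.6591 = 0.2953 bits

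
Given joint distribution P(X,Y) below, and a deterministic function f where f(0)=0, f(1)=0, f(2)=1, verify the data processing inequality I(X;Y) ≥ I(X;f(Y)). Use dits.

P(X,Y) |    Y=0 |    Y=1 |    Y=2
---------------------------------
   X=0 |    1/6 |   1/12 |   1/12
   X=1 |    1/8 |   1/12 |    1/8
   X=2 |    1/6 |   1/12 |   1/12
I(X;Y) = 0.0042, I(X;f(Y)) = 0.0036, inequality holds: 0.0042 ≥ 0.0036

Data Processing Inequality: For any Markov chain X → Y → Z, we have I(X;Y) ≥ I(X;Z).

Here Z = f(Y) is a deterministic function of Y, forming X → Y → Z.

Original I(X;Y) = 0.0042 dits

After applying f:
P(X,Z) where Z=f(Y):
- P(X,Z=0) = P(X,Y=0) + P(X,Y=1)
- P(X,Z=1) = P(X,Y=2)

I(X;Z) = I(X;f(Y)) = 0.0036 dits

Verification: 0.0042 ≥ 0.0036 ✓

Information cannot be created by processing; the function f can only lose information about X.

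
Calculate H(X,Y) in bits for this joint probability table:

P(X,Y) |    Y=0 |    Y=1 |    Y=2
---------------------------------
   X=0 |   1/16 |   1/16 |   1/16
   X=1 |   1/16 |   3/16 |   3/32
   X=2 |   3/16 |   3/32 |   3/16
2.9988 bits

Joint entropy is H(X,Y) = -Σ_{x,y} p(x,y) log p(x,y).

Summing over all non-zero entries:
H(X,Y) = -[1/16·log_2(1/16) + 1/16·log_2(1/16) + 1/16·log_2(1/16) + 1/16·log_2(1/16) + 3/16·log_2(3/16) + 3/32·log_2(3/32) + 3/16·log_2(3/16) + 3/32·log_2(3/32) + 3/16·log_2(3/16)]
H(X,Y) = 2.9988 bits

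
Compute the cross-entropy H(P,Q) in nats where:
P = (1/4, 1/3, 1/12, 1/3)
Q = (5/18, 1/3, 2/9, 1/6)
1.4090 nats

Cross-entropy: H(P,Q) = -Σ p(x) log q(x)

Alternatively: H(P,Q) = H(P) + D_KL(P||Q)
H(P) = 1.2861 nats
D_KL(P||Q) = 0.1230 nats

H(P,Q) = 1.2861 + 0.1230 = 1.4090 nats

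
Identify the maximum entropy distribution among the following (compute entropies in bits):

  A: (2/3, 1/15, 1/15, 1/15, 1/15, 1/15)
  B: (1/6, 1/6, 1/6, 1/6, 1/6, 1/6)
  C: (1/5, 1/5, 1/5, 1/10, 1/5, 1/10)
B

For a discrete distribution over n outcomes, entropy is maximized by the uniform distribution.

Computing entropies:
H(A) = 1.6923 bits
H(B) = 2.5850 bits
H(C) = 2.5219 bits

The uniform distribution (where all probabilities equal 1/6) achieves the maximum entropy of log_2(6) = 2.5850 bits.

Distribution B has the highest entropy.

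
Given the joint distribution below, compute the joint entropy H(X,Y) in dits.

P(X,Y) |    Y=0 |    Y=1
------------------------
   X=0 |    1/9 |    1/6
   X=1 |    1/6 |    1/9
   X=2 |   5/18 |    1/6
0.7557 dits

Joint entropy is H(X,Y) = -Σ_{x,y} p(x,y) log p(x,y).

Summing over all non-zero entries:
H(X,Y) = -[1/9·log_10(1/9) + 1/6·log_10(1/6) + 1/6·log_10(1/6) + 1/9·log_10(1/9) + 5/18·log_10(5/18) + 1/6·log_10(1/6)]
H(X,Y) = 0.7557 dits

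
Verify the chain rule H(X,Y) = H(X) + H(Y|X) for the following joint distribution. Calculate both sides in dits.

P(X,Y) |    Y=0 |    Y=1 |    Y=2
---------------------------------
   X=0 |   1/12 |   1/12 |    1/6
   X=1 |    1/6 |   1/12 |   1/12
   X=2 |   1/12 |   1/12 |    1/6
H(X,Y) = 0.9287, H(X) = 0.4771, H(Y|X) = 0.4515 (all in dits)

Chain rule: H(X,Y) = H(X) + H(Y|X)

Left side — joint entropy directly:
H(X,Y) = -Σ p(x,y) log p(x,y) = 0.9287 dits

Right side — compute H(Y|X) from the conditional distributions:
P(X) = (1/3, 1/3, 1/3), so H(X) = 0.4771 dits
H(Y|X) = Σ_x P(X=x) · H(Y|X=x):
  P(Y|X=0) = (1/4, 1/4, 1/2), H(Y|X=0) = 0.4515, weight P(X=0) = 1/3
  P(Y|X=1) = (1/2, 1/4, 1/4), H(Y|X=1) = 0.4515, weight P(X=1) = 1/3
  P(Y|X=2) = (1/4, 1/4, 1/2), H(Y|X=2) = 0.4515, weight P(X=2) = 1/3
H(Y|X) = 0.4515 dits

H(X) + H(Y|X) = 0.4771 + 0.4515 = 0.9287 dits

Both sides equal 0.9287 dits. ✓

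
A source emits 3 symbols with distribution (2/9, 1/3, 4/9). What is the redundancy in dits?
0.0164 dits

Redundancy measures how far a source is from maximum entropy:
R = H_max - H(X)

Maximum entropy for 3 symbols: H_max = log_10(3) = 0.4771 dits
Actual entropy: H(X) = 0.4607 dits
Redundancy: R = 0.4771 - 0.4607 = 0.0164 dits

This redundancy represents potential for compression: the source could be compressed by 0.0164 dits per symbol.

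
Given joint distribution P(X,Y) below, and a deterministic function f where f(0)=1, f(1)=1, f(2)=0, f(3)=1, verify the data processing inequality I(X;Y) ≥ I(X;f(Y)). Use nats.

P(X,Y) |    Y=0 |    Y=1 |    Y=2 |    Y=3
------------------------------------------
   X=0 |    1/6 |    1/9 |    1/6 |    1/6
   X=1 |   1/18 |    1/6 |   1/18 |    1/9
I(X;Y) = 0.0444, I(X;f(Y)) = 0.0121, inequality holds: 0.0444 ≥ 0.0121

Data Processing Inequality: For any Markov chain X → Y → Z, we have I(X;Y) ≥ I(X;Z).

Here Z = f(Y) is a deterministic function of Y, forming X → Y → Z.

Original I(X;Y) = 0.0444 nats

After applying f:
P(X,Z) where Z=f(Y):
- P(X,Z=0) = P(X,Y=2)
- P(X,Z=1) = P(X,Y=0) + P(X,Y=1) + P(X,Y=3)

I(X;Z) = I(X;f(Y)) = 0.0121 nats

Verification: 0.0444 ≥ 0.0121 ✓

Information cannot be created by processing; the function f can only lose information about X.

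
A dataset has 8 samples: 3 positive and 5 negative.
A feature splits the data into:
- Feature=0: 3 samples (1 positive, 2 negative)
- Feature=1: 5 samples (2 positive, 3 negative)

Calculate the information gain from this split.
0.0032 bits

Information Gain = H(Y) - H(Y|Feature)

Before split:
P(positive) = 3/8 = 0.3750
H(Y) = 0.9544 bits

After split:
Feature=0: H = 0.9183 bits (weight = 3/8)
Feature=1: H = 0.9710 bits (weight = 5/8)
H(Y|Feature) = (3/8)×0.9183 + (5/8)×0.9710 = 0.9512 bits

Information Gain = 0.9544 - 0.9512 = 0.0032 bits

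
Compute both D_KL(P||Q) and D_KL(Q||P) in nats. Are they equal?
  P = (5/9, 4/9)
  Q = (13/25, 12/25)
D_KL(P||Q) = 0.0025, D_KL(Q||P) = 0.0025

KL divergence is not symmetric: D_KL(P||Q) ≠ D_KL(Q||P) in general.

D_KL(P||Q) = 0.0025 nats
D_KL(Q||P) = 0.0025 nats

In this case they happen to be equal (to 4 decimal places).

This asymmetry is why KL divergence is not a true distance metric.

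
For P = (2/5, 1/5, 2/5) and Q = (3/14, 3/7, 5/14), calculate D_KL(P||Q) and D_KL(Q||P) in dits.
D_KL(P||Q) = 0.0619, D_KL(Q||P) = 0.0662

KL divergence is not symmetric: D_KL(P||Q) ≠ D_KL(Q||P) in general.

D_KL(P||Q) = 0.0619 dits
D_KL(Q||P) = 0.0662 dits

No, they are not equal!

This asymmetry is why KL divergence is not a true distance metric.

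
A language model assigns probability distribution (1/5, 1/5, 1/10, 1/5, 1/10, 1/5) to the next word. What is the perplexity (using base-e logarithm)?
5.7435

Perplexity is e^H (or exp(H) for natural log).

First, H = -Σ p log p = 1.7481 nats
Perplexity = e^1.7481 = 5.7435

Interpretation: The model's uncertainty is equivalent to choosing uniformly among 5.7 options.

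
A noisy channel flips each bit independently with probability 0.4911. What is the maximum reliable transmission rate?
0.0002 bits

For a binary symmetric channel (BSC) with error probability p:
Capacity C = 1 - H(p) bits per symbol

where H(p) = -p log₂(p) - (1-p) log₂(1-p) is the binary entropy function.

H(0.4911) = 0.9998 bits
C = 1 - 0.9998 = 0.0002 bits per symbol

This means we can reliably transmit up to 0.0002 bits of information per channel use.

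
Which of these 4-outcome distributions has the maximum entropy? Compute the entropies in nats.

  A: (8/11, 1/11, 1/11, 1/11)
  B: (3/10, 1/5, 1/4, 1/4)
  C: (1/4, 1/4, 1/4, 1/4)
C

For a discrete distribution over n outcomes, entropy is maximized by the uniform distribution.

Computing entropies:
H(A) = 0.8856 nats
H(B) = 1.3762 nats
H(C) = 1.3863 nats

The uniform distribution (where all probabilities equal 1/4) achieves the maximum entropy of log_e(4) = 1.3863 nats.

Distribution C has the highest entropy.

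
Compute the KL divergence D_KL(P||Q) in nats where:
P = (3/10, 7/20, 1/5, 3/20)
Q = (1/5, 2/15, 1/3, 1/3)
0.2375 nats

KL divergence: D_KL(P||Q) = Σ p(x) log(p(x)/q(x))

Computing term by term:
  x=0: 3/10 × log_e[(3/10)/(1/5)] = 3/10 × 0.4055 = 0.1216
  x=1: 7/20 × log_e[(7/20)/(2/15)] = 7/20 × 0.9651 = 0.3378
  x=2: 1/5 × log_e[(1/5)/(1/3)] = 1/5 × -0.5108 = -0.1022
  x=3: 3/20 × log_e[(3/20)/(1/3)] = 3/20 × -0.7985 = -0.1198

D_KL(P||Q) = 0.2375 nats

Note: KL divergence is always non-negative and equals 0 iff P = Q.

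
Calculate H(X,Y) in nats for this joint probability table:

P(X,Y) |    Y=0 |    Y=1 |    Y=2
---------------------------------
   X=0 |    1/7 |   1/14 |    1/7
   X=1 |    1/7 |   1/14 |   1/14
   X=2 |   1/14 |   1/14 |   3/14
2.1066 nats

Joint entropy is H(X,Y) = -Σ_{x,y} p(x,y) log p(x,y).

Summing over all non-zero entries:
H(X,Y) = -[1/7·log_e(1/7) + 1/14·log_e(1/14) + 1/7·log_e(1/7) + 1/7·log_e(1/7) + 1/14·log_e(1/14) + 1/14·log_e(1/14) + 1/14·log_e(1/14) + 1/14·log_e(1/14) + 3/14·log_e(3/14)]
H(X,Y) = 2.1066 nats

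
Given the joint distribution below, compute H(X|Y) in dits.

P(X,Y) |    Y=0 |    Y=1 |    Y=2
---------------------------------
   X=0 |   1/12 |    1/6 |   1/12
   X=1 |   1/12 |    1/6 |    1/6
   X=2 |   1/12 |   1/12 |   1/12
0.4607 dits

Using the chain rule: H(X|Y) = H(X,Y) - H(Y)

First, compute H(X,Y) = 0.9287 dits

Marginal P(Y) = (1/4, 5/12, 1/3)
H(Y) = 0.4680 dits

H(X|Y) = H(X,Y) - H(Y) = 0.9287 - 0.4680 = 0.4607 dits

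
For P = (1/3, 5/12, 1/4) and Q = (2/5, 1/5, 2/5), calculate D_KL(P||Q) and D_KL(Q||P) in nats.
D_KL(P||Q) = 0.1275, D_KL(Q||P) = 0.1141

KL divergence is not symmetric: D_KL(P||Q) ≠ D_KL(Q||P) in general.

D_KL(P||Q) = 0.1275 nats
D_KL(Q||P) = 0.1141 nats

No, they are not equal!

This asymmetry is why KL divergence is not a true distance metric.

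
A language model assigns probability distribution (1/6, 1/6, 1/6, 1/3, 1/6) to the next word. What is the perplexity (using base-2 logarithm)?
4.7622

Perplexity is 2^H (or exp(H) for natural log).

First, H = -Σ p log p = 2.2516 bits
Perplexity = 2^2.2516 = 4.7622

Interpretation: The model's uncertainty is equivalent to choosing uniformly among 4.8 options.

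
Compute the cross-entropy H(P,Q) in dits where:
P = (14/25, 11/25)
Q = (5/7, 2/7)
0.3212 dits

Cross-entropy: H(P,Q) = -Σ p(x) log q(x)

Alternatively: H(P,Q) = H(P) + D_KL(P||Q)
H(P) = 0.2979 dits
D_KL(P||Q) = 0.0233 dits

H(P,Q) = 0.2979 + 0.0233 = 0.3212 dits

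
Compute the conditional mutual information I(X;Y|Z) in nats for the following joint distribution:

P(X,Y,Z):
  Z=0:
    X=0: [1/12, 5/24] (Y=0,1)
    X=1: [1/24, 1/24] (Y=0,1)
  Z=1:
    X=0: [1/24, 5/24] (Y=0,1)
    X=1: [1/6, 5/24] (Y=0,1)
0.0340 nats

Conditional mutual information: I(X;Y|Z) = H(X|Z) + H(Y|Z) - H(X,Y|Z)

H(Z) = 0.6616
H(X,Z) = 1.2808 → H(X|Z) = 0.6193
H(Y,Z) = 1.2981 → H(Y|Z) = 0.6365
H(X,Y,Z) = 1.8833 → H(X,Y|Z) = 1.2218

I(X;Y|Z) = 0.6193 + 0.6365 - 1.2218 = 0.0340 nats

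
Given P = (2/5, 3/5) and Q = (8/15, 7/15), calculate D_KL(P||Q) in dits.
0.0155 dits

KL divergence: D_KL(P||Q) = Σ p(x) log(p(x)/q(x))

Computing term by term:
  x=0: 2/5 × log_10[(2/5)/(8/15)] = 2/5 × -0.1249 = -0.0500
  x=1: 3/5 × log_10[(3/5)/(7/15)] = 3/5 × 0.1091 = 0.0655

D_KL(P||Q) = 0.0155 dits

Note: KL divergence is always non-negative and equals 0 iff P = Q.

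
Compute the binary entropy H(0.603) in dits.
0.2917 dits

The binary entropy function is:
H(p) = -p log(p) - (1-p) log(1-p)

H(0.603) = -0.603 × log_10(0.603) - 0.397 × log_10(0.397)
H(0.603) = 0.2917 dits

Note: Binary entropy is maximized at p=0.5 (H=1 bit) and minimized at p=0 or p=1 (H=0).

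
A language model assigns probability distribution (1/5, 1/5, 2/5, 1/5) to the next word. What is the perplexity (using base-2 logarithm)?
3.7893

Perplexity is 2^H (or exp(H) for natural log).

First, H = -Σ p log p = 1.9219 bits
Perplexity = 2^1.9219 = 3.7893

Interpretation: The model's uncertainty is equivalent to choosing uniformly among 3.8 options.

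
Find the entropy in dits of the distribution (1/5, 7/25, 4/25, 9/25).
0.5817 dits

Shannon entropy is H(X) = -Σ p(x) log p(x).

For P = (1/5, 7/25, 4/25, 9/25):
H = -1/5 × log_10(1/5) -7/25 × log_10(7/25) -4/25 × log_10(4/25) -9/25 × log_10(9/25)
H = 0.5817 dits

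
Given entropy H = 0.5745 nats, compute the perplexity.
1.7762

Perplexity is e^H (or exp(H) for natural log).

H = 0.5745 nats
Perplexity = e^0.5745 = 1.7762

Interpretation: The model's uncertainty is equivalent to choosing uniformly among 1.8 options.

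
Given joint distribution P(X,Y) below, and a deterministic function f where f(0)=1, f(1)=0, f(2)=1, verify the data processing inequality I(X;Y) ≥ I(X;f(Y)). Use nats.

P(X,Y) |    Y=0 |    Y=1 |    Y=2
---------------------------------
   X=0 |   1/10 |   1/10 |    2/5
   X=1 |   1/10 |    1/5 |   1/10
I(X;Y) = 0.0932, I(X;f(Y)) = 0.0633, inequality holds: 0.0932 ≥ 0.0633

Data Processing Inequality: For any Markov chain X → Y → Z, we have I(X;Y) ≥ I(X;Z).

Here Z = f(Y) is a deterministic function of Y, forming X → Y → Z.

Original I(X;Y) = 0.0932 nats

After applying f:
P(X,Z) where Z=f(Y):
- P(X,Z=0) = P(X,Y=1)
- P(X,Z=1) = P(X,Y=0) + P(X,Y=2)

I(X;Z) = I(X;f(Y)) = 0.0633 nats

Verification: 0.0932 ≥ 0.0633 ✓

Information cannot be created by processing; the function f can only lose information about X.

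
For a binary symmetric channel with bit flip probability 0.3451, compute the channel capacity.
0.0704 bits

For a binary symmetric channel (BSC) with error probability p:
Capacity C = 1 - H(p) bits per symbol

where H(p) = -p log₂(p) - (1-p) log₂(1-p) is the binary entropy function.

H(0.3451) = 0.9296 bits
C = 1 - 0.9296 = 0.0704 bits per symbol

This means we can reliably transmit up to 0.0704 bits of information per channel use.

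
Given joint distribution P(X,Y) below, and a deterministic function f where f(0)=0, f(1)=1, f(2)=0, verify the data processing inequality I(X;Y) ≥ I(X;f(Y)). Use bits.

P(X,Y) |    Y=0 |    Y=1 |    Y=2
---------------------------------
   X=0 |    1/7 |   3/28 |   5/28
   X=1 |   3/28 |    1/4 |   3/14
I(X;Y) = 0.0337, I(X;f(Y)) = 0.0276, inequality holds: 0.0337 ≥ 0.0276

Data Processing Inequality: For any Markov chain X → Y → Z, we have I(X;Y) ≥ I(X;Z).

Here Z = f(Y) is a deterministic function of Y, forming X → Y → Z.

Original I(X;Y) = 0.0337 bits

After applying f:
P(X,Z) where Z=f(Y):
- P(X,Z=0) = P(X,Y=0) + P(X,Y=2)
- P(X,Z=1) = P(X,Y=1)

I(X;Z) = I(X;f(Y)) = 0.0276 bits

Verification: 0.0337 ≥ 0.0276 ✓

Information cannot be created by processing; the function f can only lose information about X.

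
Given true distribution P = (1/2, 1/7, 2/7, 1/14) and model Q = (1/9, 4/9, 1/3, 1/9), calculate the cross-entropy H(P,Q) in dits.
0.7319 dits

Cross-entropy: H(P,Q) = -Σ p(x) log q(x)

Alternatively: H(P,Q) = H(P) + D_KL(P||Q)
H(P) = 0.5086 dits
D_KL(P||Q) = 0.2234 dits

H(P,Q) = 0.5086 + 0.2234 = 0.7319 dits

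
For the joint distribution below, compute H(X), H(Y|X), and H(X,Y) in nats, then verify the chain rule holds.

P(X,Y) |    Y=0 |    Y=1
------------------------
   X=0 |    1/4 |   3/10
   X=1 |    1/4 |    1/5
H(X,Y) = 1.3762, H(X) = 0.6881, H(Y|X) = 0.6881 (all in nats)

Chain rule: H(X,Y) = H(X) + H(Y|X)

Left side — joint entropy directly:
H(X,Y) = -Σ p(x,y) log p(x,y) = 1.3762 nats

Right side — compute H(Y|X) from the conditional distributions:
P(X) = (11/20, 9/20), so H(X) = 0.6881 nats
H(Y|X) = Σ_x P(X=x) · H(Y|X=x):
  P(Y|X=0) = (5/11, 6/11), H(Y|X=0) = 0.6890, weight P(X=0) = 11/20
  P(Y|X=1) = (5/9, 4/9), H(Y|X=1) = 0.6870, weight P(X=1) = 9/20
H(Y|X) = 0.6881 nats

H(X) + H(Y|X) = 0.6881 + 0.6881 = 1.3762 nats

Both sides equal 1.3762 nats. ✓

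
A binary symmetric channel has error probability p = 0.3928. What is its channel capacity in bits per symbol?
0.0334 bits

For a binary symmetric channel (BSC) with error probability p:
Capacity C = 1 - H(p) bits per symbol

where H(p) = -p log₂(p) - (1-p) log₂(1-p) is the binary entropy function.

H(0.3928) = 0.9666 bits
C = 1 - 0.9666 = 0.0334 bits per symbol

This means we can reliably transmit up to 0.0334 bits of information per channel use.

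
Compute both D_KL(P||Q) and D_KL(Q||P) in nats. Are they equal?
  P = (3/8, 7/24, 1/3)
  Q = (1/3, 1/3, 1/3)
D_KL(P||Q) = 0.0052, D_KL(Q||P) = 0.0052

KL divergence is not symmetric: D_KL(P||Q) ≠ D_KL(Q||P) in general.

D_KL(P||Q) = 0.0052 nats
D_KL(Q||P) = 0.0052 nats

In this case they happen to be equal (to 4 decimal places).

This asymmetry is why KL divergence is not a true distance metric.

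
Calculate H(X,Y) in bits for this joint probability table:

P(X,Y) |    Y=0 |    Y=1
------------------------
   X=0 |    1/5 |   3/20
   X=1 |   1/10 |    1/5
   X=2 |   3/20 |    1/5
2.5464 bits

Joint entropy is H(X,Y) = -Σ_{x,y} p(x,y) log p(x,y).

Summing over all non-zero entries:
H(X,Y) = -[1/5·log_2(1/5) + 3/20·log_2(3/20) + 1/10·log_2(1/10) + 1/5·log_2(1/5) + 3/20·log_2(3/20) + 1/5·log_2(1/5)]
H(X,Y) = 2.5464 bits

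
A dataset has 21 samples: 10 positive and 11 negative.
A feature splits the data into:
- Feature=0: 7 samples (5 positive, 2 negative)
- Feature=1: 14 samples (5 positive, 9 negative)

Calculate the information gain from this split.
0.0838 bits

Information Gain = H(Y) - H(Y|Feature)

Before split:
P(positive) = 10/21 = 0.4762
H(Y) = 0.9984 bits

After split:
Feature=0: H = 0.8631 bits (weight = 7/21)
Feature=1: H = 0.9403 bits (weight = 14/21)
H(Y|Feature) = (7/21)×0.8631 + (14/21)×0.9403 = 0.9146 bits

Information Gain = 0.9984 - 0.9146 = 0.0838 bits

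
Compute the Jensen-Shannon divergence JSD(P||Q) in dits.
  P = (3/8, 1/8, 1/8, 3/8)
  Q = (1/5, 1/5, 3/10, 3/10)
0.0167 dits

Jensen-Shannon divergence is:
JSD(P||Q) = 0.5 × D_KL(P||M) + 0.5 × D_KL(Q||M)
where M = 0.5 × (P + Q) is the mixture distribution.

M = 0.5 × (3/8, 1/8, 1/8, 3/8) + 0.5 × (1/5, 1/5, 3/10, 3/10) = (0.2875, 0.1625, 0.2125, 0.3375)

D_KL(P||M) = 0.0174 dits
D_KL(Q||M) = 0.0161 dits

JSD(P||Q) = 0.5 × 0.0174 + 0.5 × 0.0161 = 0.0167 dits

Unlike KL divergence, JSD is symmetric and bounded: 0 ≤ JSD ≤ log(2).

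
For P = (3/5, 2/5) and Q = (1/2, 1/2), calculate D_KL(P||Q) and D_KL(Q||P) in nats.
D_KL(P||Q) = 0.0201, D_KL(Q||P) = 0.0204

KL divergence is not symmetric: D_KL(P||Q) ≠ D_KL(Q||P) in general.

D_KL(P||Q) = 0.0201 nats
D_KL(Q||P) = 0.0204 nats

No, they are not equal!

This asymmetry is why KL divergence is not a true distance metric.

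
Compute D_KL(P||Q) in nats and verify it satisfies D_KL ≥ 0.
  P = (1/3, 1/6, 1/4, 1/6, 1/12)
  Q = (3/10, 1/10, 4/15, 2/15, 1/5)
0.0684 nats

KL divergence satisfies the Gibbs inequality: D_KL(P||Q) ≥ 0 for all distributions P, Q.

D_KL(P||Q) = Σ p(x) log(p(x)/q(x))
Term by term:
  x=0: 1/3 × log_e[(1/3)/(3/10)] = 0.0351
  x=1: 1/6 × log_e[(1/6)/(1/10)] = 0.0851
  x=2: 1/4 × log_e[(1/4)/(4/15)] = -0.0161
  x=3: 1/6 × log_e[(1/6)/(2/15)] = 0.0372
  x=4: 1/12 × log_e[(1/12)/(1/5)] = -0.0730
D_KL(P||Q) = 0.0684 nats

D_KL(P||Q) = 0.0684 ≥ 0 ✓

This non-negativity is a fundamental property: relative entropy cannot be negative because it measures how different Q is from P.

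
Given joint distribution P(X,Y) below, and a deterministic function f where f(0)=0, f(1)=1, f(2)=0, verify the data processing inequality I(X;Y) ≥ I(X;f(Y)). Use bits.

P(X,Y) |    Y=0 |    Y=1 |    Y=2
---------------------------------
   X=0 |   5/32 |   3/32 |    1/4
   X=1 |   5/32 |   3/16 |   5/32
I(X;Y) = 0.0387, I(X;f(Y)) = 0.0318, inequality holds: 0.0387 ≥ 0.0318

Data Processing Inequality: For any Markov chain X → Y → Z, we have I(X;Y) ≥ I(X;Z).

Here Z = f(Y) is a deterministic function of Y, forming X → Y → Z.

Original I(X;Y) = 0.0387 bits

After applying f:
P(X,Z) where Z=f(Y):
- P(X,Z=0) = P(X,Y=0) + P(X,Y=2)
- P(X,Z=1) = P(X,Y=1)

I(X;Z) = I(X;f(Y)) = 0.0318 bits

Verification: 0.0387 ≥ 0.0318 ✓

Information cannot be created by processing; the function f can only lose information about X.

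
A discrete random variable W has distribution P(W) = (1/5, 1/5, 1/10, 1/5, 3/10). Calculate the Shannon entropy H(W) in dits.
0.6762 dits

Shannon entropy is H(X) = -Σ p(x) log p(x).

For P = (1/5, 1/5, 1/10, 1/5, 3/10):
H = -1/5 × log_10(1/5) -1/5 × log_10(1/5) -1/10 × log_10(1/10) -1/5 × log_10(1/5) -3/10 × log_10(3/10)
H = 0.6762 dits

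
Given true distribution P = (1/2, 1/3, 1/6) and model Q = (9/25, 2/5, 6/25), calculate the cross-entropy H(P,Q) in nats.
1.0541 nats

Cross-entropy: H(P,Q) = -Σ p(x) log q(x)

Alternatively: H(P,Q) = H(P) + D_KL(P||Q)
H(P) = 1.0114 nats
D_KL(P||Q) = 0.0427 nats

H(P,Q) = 1.0114 + 0.0427 = 1.0541 nats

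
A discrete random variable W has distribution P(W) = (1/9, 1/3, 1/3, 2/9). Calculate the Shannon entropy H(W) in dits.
0.5693 dits

Shannon entropy is H(X) = -Σ p(x) log p(x).

For P = (1/9, 1/3, 1/3, 2/9):
H = -1/9 × log_10(1/9) -1/3 × log_10(1/3) -1/3 × log_10(1/3) -2/9 × log_10(2/9)
H = 0.5693 dits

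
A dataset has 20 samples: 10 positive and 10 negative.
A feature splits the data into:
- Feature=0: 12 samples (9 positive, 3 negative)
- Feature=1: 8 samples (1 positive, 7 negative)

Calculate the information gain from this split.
0.2958 bits

Information Gain = H(Y) - H(Y|Feature)

Before split:
P(positive) = 10/20 = 0.5000
H(Y) = 1.0000 bits

After split:
Feature=0: H = 0.8113 bits (weight = 12/20)
Feature=1: H = 0.5436 bits (weight = 8/20)
H(Y|Feature) = (12/20)×0.8113 + (8/20)×0.5436 = 0.7042 bits

Information Gain = 1.0000 - 0.7042 = 0.2958 bits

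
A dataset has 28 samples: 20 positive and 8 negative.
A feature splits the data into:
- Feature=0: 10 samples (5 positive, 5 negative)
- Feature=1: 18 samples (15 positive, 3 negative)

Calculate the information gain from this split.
0.0881 bits

Information Gain = H(Y) - H(Y|Feature)

Before split:
P(positive) = 20/28 = 0.7143
H(Y) = 0.8631 bits

After split:
Feature=0: H = 1.0000 bits (weight = 10/28)
Feature=1: H = 0.6500 bits (weight = 18/28)
H(Y|Feature) = (10/28)×1.0000 + (18/28)×0.6500 = 0.7750 bits

Information Gain = 0.8631 - 0.7750 = 0.0881 bits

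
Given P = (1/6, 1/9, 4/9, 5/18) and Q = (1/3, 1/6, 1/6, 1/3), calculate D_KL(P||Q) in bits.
0.3242 bits

KL divergence: D_KL(P||Q) = Σ p(x) log(p(x)/q(x))

Computing term by term:
  x=0: 1/6 × log_2[(1/6)/(1/3)] = 1/6 × -1.0000 = -0.1667
  x=1: 1/9 × log_2[(1/9)/(1/6)] = 1/9 × -0.5850 = -0.0650
  x=2: 4/9 × log_2[(4/9)/(1/6)] = 4/9 × 1.4150 = 0.6289
  x=3: 5/18 × log_2[(5/18)/(1/3)] = 5/18 × -0.2630 = -0.0731

D_KL(P||Q) = 0.3242 bits

Note: KL divergence is always non-negative and equals 0 iff P = Q.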